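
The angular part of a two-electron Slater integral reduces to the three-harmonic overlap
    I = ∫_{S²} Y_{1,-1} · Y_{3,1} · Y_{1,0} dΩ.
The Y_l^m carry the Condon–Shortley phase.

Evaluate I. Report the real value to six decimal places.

0.000000

triangle: need 2≤l₃≤4, have 1; I=0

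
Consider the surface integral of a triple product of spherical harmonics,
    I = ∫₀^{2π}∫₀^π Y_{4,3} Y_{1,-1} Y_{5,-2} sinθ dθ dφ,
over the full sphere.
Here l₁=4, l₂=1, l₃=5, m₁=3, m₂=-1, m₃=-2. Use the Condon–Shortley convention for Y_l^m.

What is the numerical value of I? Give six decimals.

m-sum 0 ✓  L=10 even ✓  3≤5≤5 ✓
Π(2lᵢ+1) = 9×3×11 = 297
triangle coeff Δ(4,1,5) = 1/495
Σ_t [0,0]: t=0:+1/576 = 1/576
(3j)²=5/99 [(4 1 5; 0 0 0)], sign=-1
Σ_t [0,0]: t=0:+1/10080 = 1/10080
(3j)²=1/165 [(4 1 5; 3 -1 -2)], sign=-1
⇒ 4πI² = 1/11
I = (+1)√(1/11/(4π)) = 0.08505478

0.085055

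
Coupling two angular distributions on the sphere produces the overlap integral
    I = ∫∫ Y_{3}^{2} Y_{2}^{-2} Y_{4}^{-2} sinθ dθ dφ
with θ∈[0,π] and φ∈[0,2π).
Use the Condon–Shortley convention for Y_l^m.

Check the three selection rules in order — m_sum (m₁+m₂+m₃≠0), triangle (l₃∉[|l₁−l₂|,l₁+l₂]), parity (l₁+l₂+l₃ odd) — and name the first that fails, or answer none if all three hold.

m_sum

azimuthal sum: 2 − 2 − 2 = -2  ✗
1 ≤ 4 ≤ 5 (triangle on l)
L = 3 + 2 + 4 = 9 (odd)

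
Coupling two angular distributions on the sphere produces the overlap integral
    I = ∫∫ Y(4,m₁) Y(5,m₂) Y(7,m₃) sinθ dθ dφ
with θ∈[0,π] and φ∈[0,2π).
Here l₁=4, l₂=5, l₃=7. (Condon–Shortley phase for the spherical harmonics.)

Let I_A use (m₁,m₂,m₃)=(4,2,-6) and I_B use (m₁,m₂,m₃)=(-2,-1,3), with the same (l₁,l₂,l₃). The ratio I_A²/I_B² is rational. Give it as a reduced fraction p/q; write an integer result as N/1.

Shared (l₁,l₂,l₃)=(4,5,7): N and (l;000)² cancel in I_A²/I_B².
A: Δ = 2!·6!·8!/17! = 1/6126120; Racah Σ t=0..0: t=0:+1/7257600 = 1/7257600; ⇒ 3j(4 5 7; 4 2 -6)² = 2/85, sgn -1
B: Δ = 2!·6!·8!/17! = 1/6126120; Racah Σ t=0..2: t=0:+1/829440 t=1:−1/86400 t=2:+1/138240 = -13/4147200; ⇒ 3j(4 5 7; -2 -1 3)² = 13/3740, sgn -1
I_A²/I_B² = (2/85)/(13/3740) = 88/13

88/13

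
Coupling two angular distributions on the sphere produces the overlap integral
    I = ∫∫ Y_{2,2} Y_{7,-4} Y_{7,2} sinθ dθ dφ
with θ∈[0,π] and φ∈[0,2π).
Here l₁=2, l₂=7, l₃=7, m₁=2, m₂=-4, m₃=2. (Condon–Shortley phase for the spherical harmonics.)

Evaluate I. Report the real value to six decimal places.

-0.163963

m-sum 0 ✓  L=16 even ✓  5≤7≤9 ✓
Π(2lᵢ+1) = 5×15×15 = 1125
triangle coeff Δ(2,7,7) = 1/185640
Σ_t [0,2]: t=0:+1/2419200 t=1:−1/518400 t=2:+1/2419200 = -1/907200
(3j)²=56/3315 [(2 7 7; 0 0 0)], sign=+1
Σ_t [0,0]: t=0:+1/8709120 = 1/8709120
(3j)²=55/3094 [(2 7 7; 2 -4 2)], sign=-1
⇒ 4πI² = 16500/48841
I = (-1)√(16500/48841/(4π)) = -0.16396259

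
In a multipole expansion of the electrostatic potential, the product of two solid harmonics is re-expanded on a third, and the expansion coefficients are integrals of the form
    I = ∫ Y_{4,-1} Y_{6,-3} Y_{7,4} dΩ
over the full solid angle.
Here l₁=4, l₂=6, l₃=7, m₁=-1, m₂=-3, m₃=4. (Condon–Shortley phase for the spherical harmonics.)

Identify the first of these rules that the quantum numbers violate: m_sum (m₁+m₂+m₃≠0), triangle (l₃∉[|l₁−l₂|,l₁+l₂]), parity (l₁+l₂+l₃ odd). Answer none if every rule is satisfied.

parity

azimuthal sum: -1 − 3 + 4 = 0  ✓
2 ≤ 7 ≤ 10 (triangle on l)  ✓
L = 4 + 6 + 7 = 17 (odd)  ✗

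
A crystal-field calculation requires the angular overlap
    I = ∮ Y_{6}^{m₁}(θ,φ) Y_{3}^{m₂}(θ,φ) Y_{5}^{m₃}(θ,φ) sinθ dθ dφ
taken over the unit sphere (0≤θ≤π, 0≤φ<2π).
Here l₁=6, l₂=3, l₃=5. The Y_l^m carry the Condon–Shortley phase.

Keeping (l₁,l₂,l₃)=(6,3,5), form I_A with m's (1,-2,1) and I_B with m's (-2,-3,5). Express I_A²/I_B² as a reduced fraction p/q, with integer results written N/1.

14/1

Same 6,3,5: normalisation and zero-m 3j drop out of the ratio.
A: Δ: 4! 8! 2! / 15! → 1/675675; sum: t=0:+1/17280 t=1:−1/6912 = -1/11520; 3j²(6 3 5; 1 -2 1) = Δ·Π!·Σ² = 2/143  (sign -1)
B: Δ: 4! 8! 2! / 15! → 1/675675; sum: t=0:+1/1935360 = 1/1935360; 3j²(6 3 5; -2 -3 5) = Δ·Π!·Σ² = 1/1001  (sign +1)
I_A²/I_B² = (2/143)/(1/1001) = 14/1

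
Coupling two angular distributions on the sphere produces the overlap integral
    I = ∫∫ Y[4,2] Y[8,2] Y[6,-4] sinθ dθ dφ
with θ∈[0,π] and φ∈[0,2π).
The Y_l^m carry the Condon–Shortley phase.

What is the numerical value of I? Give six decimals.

-0.151443

m-sum 0 ✓  L=18 even ✓  4≤6≤12 ✓
Π(2lᵢ+1) = 9×17×13 = 1989
triangle coeff Δ(4,8,6) = 1/23279256
Σ_t [2,4]: t=2:+1/1658880 t=3:−1/518400 t=4:+1/1658880 = -1/1382400
(3j)²=504/46189 [(4 8 6; 0 0 0)], sign=-1
Σ_t [0,2]: t=0:+1/5225472000 t=1:−1/43545600 t=2:+1/7741440 = 139/1306368000
(3j)²=38642/2909907 [(4 8 6; 2 2 -4)], sign=+1
⇒ 4πI² = 2782224/9653501
I = (-1)√(2782224/9653501/(4π)) = -0.15144282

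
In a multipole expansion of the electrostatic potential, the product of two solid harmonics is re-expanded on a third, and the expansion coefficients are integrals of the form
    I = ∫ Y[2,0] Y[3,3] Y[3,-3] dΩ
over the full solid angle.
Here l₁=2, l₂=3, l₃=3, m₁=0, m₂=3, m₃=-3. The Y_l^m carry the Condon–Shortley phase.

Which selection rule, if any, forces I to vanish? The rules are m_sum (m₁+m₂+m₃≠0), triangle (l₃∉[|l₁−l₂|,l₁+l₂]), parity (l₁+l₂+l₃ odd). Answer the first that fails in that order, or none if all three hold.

none

azimuthal sum: 0 + 3 − 3 = 0  ✓
1 ≤ 3 ≤ 5 (triangle on l)  ✓
L = 2 + 3 + 3 = 8 (even)  ✓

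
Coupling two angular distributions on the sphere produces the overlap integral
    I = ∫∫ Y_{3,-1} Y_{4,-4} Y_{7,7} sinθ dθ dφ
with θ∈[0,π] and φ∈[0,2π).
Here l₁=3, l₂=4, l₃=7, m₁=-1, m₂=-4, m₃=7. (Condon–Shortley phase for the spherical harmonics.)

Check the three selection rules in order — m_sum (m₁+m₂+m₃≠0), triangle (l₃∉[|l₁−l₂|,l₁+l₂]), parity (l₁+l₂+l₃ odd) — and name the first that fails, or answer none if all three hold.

m_sum

azimuthal sum: -1 − 4 + 7 = 2  ✗
1 ≤ 7 ≤ 7 (triangle on l)
L = 3 + 4 + 7 = 14 (even)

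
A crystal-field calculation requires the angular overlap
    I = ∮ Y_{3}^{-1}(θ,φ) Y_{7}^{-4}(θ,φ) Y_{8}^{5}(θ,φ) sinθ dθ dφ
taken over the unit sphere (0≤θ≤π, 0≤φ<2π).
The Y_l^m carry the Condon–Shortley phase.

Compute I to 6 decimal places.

m-sum 0 ✓  L=18 even ✓  4≤8≤10 ✓
Π(2lᵢ+1) = 7×15×17 = 1785
triangle coeff Δ(3,7,8) = 1/5290740
Σ_t [0,2]: t=0:+1/7257600 t=1:−1/2073600 t=2:+1/7257600 = -1/4838400
(3j)²=252/20995 [(3 7 8; 0 0 0)], sign=-1
Σ_t [0,2]: t=0:+1/104509440 t=1:−1/43545600 t=2:+1/319334400 = -59/5748019200
(3j)²=3481/406980 [(3 7 8; -1 -4 5)], sign=+1
⇒ 4πI² = 73101/398905
I = (-1)√(73101/398905/(4π)) = -0.12075969

-0.120760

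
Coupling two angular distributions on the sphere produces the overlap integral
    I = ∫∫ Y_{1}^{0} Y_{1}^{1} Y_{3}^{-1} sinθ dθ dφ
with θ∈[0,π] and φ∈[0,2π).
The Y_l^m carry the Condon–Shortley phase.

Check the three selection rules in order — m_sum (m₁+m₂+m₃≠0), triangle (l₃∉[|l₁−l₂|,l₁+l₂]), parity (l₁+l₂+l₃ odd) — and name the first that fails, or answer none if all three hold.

triangle

m₁+m₂+m₃ = 0 + 1 − 1 = 0  ✓
triangle: |1−1|=0 ≤ l₃=3 ≤ 1+1=2  ✗
parity: l₁+l₂+l₃ = 5 is odd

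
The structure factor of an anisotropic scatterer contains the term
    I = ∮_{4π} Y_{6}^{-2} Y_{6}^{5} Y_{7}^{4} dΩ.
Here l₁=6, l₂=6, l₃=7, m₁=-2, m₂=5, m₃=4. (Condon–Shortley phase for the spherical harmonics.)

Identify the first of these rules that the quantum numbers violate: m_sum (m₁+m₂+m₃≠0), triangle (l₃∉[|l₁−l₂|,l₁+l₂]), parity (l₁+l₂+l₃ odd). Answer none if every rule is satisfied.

m_sum

azimuthal sum: -2 + 5 + 4 = 7  ✗
0 ≤ 7 ≤ 12 (triangle on l)
L = 6 + 6 + 7 = 19 (odd)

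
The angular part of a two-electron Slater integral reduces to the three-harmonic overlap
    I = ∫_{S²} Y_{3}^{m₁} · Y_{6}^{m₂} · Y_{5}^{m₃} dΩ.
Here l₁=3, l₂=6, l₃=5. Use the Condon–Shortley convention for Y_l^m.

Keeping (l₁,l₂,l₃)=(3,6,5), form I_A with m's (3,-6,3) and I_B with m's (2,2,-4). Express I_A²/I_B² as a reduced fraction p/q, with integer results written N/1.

Same 3,6,5: normalisation and zero-m 3j drop out of the ratio.
A: Δ: 4! 2! 8! / 15! → 1/675675; sum: t=0:+1/1935360 = 1/1935360; 3j²(3 6 5; 3 -6 3) = Δ·Π!·Σ² = 1/91  (sign +1)
B: Δ: 4! 2! 8! / 15! → 1/675675; sum: t=0:+1/967680 t=1:−1/60480 = -1/64512; 3j²(3 6 5; 2 2 -4) = Δ·Π!·Σ² = 15/1001  (sign +1)
I_A²/I_B² = (1/91)/(15/1001) = 11/15

11/15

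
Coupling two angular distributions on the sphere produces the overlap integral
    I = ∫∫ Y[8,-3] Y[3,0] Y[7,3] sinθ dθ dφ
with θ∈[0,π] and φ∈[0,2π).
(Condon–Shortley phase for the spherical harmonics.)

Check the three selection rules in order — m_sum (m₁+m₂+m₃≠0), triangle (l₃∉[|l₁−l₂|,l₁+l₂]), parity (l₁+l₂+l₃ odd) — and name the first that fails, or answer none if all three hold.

none

Σmᵢ = 0  ✓
l₃∈[|l₁−l₂|,l₁+l₂]=[5,11], have l₃=7  ✓
Σlᵢ = 18 ⇒ even  ✓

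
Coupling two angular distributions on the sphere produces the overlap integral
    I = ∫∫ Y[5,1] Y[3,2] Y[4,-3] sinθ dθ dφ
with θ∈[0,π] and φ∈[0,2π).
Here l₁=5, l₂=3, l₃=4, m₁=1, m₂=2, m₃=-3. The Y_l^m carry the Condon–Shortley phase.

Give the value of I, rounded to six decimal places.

0.160929

m-sum 0 ✓  L=12 even ✓  2≤4≤8 ✓
Π(2lᵢ+1) = 11×7×9 = 693
triangle coeff Δ(5,3,4) = 1/180180
Σ_t [1,3]: t=1:−1/576 t=2:+1/144 t=3:−1/576 = 1/288
(3j)²=20/1001 [(5 3 4; 0 0 0)], sign=+1
Σ_t [3,4]: t=3:−1/1440 t=4:+1/17280 = -11/17280
(3j)²=11/468 [(5 3 4; 1 2 -3)], sign=+1
⇒ 4πI² = 55/169
I = (+1)√(55/169/(4π)) = 0.16092854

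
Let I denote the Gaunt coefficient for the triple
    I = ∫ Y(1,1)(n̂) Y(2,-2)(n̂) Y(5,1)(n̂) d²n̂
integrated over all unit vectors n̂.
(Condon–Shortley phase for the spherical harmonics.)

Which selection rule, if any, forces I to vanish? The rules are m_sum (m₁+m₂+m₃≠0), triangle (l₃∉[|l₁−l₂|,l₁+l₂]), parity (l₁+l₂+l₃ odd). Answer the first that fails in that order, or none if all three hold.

triangle

azimuthal sum: 1 − 2 + 1 = 0  ✓
1 ≤ 5 ≤ 3 (triangle on l)  ✗
L = 1 + 2 + 5 = 8 (even)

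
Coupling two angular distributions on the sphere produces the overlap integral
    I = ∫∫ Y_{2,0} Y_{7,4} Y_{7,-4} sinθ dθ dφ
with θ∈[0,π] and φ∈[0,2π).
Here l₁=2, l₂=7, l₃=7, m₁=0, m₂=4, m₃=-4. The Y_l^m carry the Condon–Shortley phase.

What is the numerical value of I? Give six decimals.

0.022834

Checks pass: Σm=0; 16 even; l₃=7∈[5,9].
(2·2+1)(2·7+1)(2·7+1) = 1125
Δ: 2! 2! 12! / 17! → 1/185640
sum: t=0:+1/2419200 t=1:−1/518400 t=2:+1/2419200 = -1/907200
3j²(2 7 7; 0 0 0) = Δ·Π!·Σ² = 56/3315  (sign +1)
sum: t=0:+1/159667200 t=1:−1/7257600 t=2:+1/8709120 = -1/59875200
3j²(2 7 7; 0 4 -4) = Δ·Π!·Σ² = 8/23205  (sign +1)
combine: 4πI² = 1125·56/3315·8/23205 = 320/48841
take √, sign +1: I = 0.02283378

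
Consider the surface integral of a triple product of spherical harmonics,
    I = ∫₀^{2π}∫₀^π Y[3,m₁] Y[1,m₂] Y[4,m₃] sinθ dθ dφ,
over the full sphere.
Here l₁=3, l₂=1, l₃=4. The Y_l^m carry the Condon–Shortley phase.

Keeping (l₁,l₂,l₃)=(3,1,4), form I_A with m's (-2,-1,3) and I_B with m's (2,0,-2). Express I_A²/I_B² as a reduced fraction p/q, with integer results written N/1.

7/4

Shared (l₁,l₂,l₃)=(3,1,4): N and (l;000)² cancel in I_A²/I_B².
A: Δ = 0!·6!·2!/9! = 1/252; Racah Σ t=0..0: t=0:+1/240 = 1/240; ⇒ 3j(3 1 4; -2 -1 3)² = 1/12, sgn -1
B: Δ = 0!·6!·2!/9! = 1/252; Racah Σ t=0..0: t=0:+1/120 = 1/120; ⇒ 3j(3 1 4; 2 0 -2)² = 1/21, sgn +1
I_A²/I_B² = (1/12)/(1/21) = 7/4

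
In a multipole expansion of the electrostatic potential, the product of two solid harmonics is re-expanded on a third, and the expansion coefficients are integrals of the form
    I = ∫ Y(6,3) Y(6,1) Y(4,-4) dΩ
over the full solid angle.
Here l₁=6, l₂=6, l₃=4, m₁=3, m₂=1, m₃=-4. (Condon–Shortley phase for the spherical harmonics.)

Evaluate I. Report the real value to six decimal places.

Rules hold: Σm=0, L=16 even, 0≤4≤12.
N = 13·13·9 = 1521
Δ = 8!·4!·4!/17! = 1/15315300
Racah Σ t=2..6: t=2:+1/829440 t=3:−1/25920 t=4:+1/9216 t=5:−1/25920 t=6:+1/829440 = 7/207360
⇒ 3j(6 6 4; 0 0 0)² = 28/2431, sgn +1
Racah Σ t=3..3: t=3:−1/414720 = -1/414720
⇒ 3j(6 6 4; 3 1 -4)² = 49/2431, sgn -1
4πI² = N·(3j₀)²·(3jₘ)² = 12348/34969
I = -1·√(0.353113/4π) = -0.16763001

-0.167630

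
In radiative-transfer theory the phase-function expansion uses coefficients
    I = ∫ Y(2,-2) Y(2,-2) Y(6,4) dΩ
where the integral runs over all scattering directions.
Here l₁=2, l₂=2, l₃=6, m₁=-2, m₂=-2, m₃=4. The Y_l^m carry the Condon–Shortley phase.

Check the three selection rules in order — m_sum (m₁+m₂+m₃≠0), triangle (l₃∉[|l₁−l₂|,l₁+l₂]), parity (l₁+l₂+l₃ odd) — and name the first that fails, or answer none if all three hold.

triangle

azimuthal sum: -2 − 2 + 4 = 0  ✓
0 ≤ 6 ≤ 4 (triangle on l)  ✗
L = 2 + 2 + 6 = 10 (even)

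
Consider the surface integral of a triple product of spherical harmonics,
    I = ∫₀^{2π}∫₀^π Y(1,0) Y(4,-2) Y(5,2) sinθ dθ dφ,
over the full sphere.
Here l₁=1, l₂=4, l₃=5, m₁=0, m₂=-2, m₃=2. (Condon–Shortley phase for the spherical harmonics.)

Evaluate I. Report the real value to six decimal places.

Checks pass: Σm=0; 10 even; l₃=5∈[3,5].
(2·1+1)(2·4+1)(2·5+1) = 297
Δ: 0! 2! 8! / 11! → 1/495
sum: t=0:+1/576 = 1/576
3j²(1 4 5; 0 0 0) = Δ·Π!·Σ² = 5/99  (sign -1)
sum: t=0:+1/1440 = 1/1440
3j²(1 4 5; 0 -2 2) = Δ·Π!·Σ² = 7/165  (sign -1)
combine: 4πI² = 297·5/99·7/165 = 7/11
take √, sign +1: I = 0.22503380

0.225034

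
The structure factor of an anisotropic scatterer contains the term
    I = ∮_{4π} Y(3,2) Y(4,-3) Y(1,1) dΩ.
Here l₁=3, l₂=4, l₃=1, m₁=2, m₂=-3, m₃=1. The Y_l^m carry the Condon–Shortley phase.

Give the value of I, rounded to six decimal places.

Checks pass: Σm=0; 8 even; l₃=1∈[1,7].
(2·3+1)(2·4+1)(2·1+1) = 189
Δ: 6! 0! 2! / 9! → 1/252
sum: t=3:−1/36 = -1/36
3j²(3 4 1; 0 0 0) = Δ·Π!·Σ² = 4/63  (sign +1)
sum: t=1:−1/240 = -1/240
3j²(3 4 1; 2 -3 1) = Δ·Π!·Σ² = 1/12  (sign -1)
combine: 4πI² = 189·4/63·1/12 = 1/1
take √, sign -1: I = -0.28209479

-0.282095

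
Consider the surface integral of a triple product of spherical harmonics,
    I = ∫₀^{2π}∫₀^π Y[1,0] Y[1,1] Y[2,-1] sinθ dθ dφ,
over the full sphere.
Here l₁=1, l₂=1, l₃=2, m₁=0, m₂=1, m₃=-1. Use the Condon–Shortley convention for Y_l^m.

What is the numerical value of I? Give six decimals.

m-sum 0 ✓  L=4 even ✓  0≤2≤2 ✓
Π(2lᵢ+1) = 3×3×5 = 45
triangle coeff Δ(1,1,2) = 1/30
Σ_t [0,0]: t=0:+1/1 = 1/1
(3j)²=2/15 [(1 1 2; 0 0 0)], sign=+1
Σ_t [0,0]: t=0:+1/2 = 1/2
(3j)²=1/10 [(1 1 2; 0 1 -1)], sign=-1
⇒ 4πI² = 3/5
I = (-1)√(3/5/(4π)) = -0.21850969

-0.218510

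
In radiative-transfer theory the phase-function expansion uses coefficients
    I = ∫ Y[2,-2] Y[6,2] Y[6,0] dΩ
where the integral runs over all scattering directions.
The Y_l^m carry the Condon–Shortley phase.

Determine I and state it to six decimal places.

m-sum 0 ✓  L=14 even ✓  4≤6≤8 ✓
Π(2lᵢ+1) = 5×13×13 = 845
triangle coeff Δ(2,6,6) = 1/90090
Σ_t [0,2]: t=0:+1/69120 t=1:−1/14400 t=2:+1/69120 = -7/172800
(3j)²=14/715 [(2 6 6; 0 0 0)], sign=-1
Σ_t [2,2]: t=2:+1/69120 = 1/69120
(3j)²=4/143 [(2 6 6; -2 2 0)], sign=+1
⇒ 4πI² = 56/121
I = (-1)√(56/121/(4π)) = -0.19190947

-0.191909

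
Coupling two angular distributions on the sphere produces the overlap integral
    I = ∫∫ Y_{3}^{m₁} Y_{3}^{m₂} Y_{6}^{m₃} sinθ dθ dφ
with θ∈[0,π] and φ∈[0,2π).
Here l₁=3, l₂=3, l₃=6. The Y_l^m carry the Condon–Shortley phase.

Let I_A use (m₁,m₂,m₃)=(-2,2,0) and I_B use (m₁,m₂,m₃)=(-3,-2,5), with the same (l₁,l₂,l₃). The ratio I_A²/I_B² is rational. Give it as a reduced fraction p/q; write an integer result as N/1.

Same 3,3,6: normalisation and zero-m 3j drop out of the ratio.
A: Δ: 0! 6! 6! / 13! → 1/12012; sum: t=0:+1/14400 = 1/14400; 3j²(3 3 6; -2 2 0) = Δ·Π!·Σ² = 3/1001  (sign +1)
B: Δ: 0! 6! 6! / 13! → 1/12012; sum: t=0:+1/86400 = 1/86400; 3j²(3 3 6; -3 -2 5) = Δ·Π!·Σ² = 1/26  (sign -1)
I_A²/I_B² = (3/1001)/(1/26) = 6/77

6/77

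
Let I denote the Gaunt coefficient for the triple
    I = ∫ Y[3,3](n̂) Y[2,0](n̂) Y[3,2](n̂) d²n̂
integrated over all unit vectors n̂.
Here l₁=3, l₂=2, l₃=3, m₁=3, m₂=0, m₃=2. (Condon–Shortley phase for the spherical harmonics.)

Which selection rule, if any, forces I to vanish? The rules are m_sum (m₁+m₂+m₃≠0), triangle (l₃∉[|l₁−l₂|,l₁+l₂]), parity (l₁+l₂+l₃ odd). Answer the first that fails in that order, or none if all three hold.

m_sum

Σmᵢ = 5  ✗
l₃∈[|l₁−l₂|,l₁+l₂]=[1,5], have l₃=3
Σlᵢ = 8 ⇒ even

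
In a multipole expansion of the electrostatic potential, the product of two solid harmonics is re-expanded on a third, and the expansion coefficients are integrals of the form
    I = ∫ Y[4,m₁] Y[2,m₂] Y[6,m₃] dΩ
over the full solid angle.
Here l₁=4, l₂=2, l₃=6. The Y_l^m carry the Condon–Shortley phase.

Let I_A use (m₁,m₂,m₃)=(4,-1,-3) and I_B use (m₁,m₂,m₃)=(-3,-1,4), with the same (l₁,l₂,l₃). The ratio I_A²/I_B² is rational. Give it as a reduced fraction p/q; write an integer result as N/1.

Same 4,2,6: normalisation and zero-m 3j drop out of the ratio.
A: Δ: 0! 8! 4! / 13! → 1/6435; sum: t=0:+1/241920 = 1/241920; 3j²(4 2 6; 4 -1 -3) = Δ·Π!·Σ² = 1/715  (sign -1)
B: Δ: 0! 8! 4! / 13! → 1/6435; sum: t=0:+1/30240 = 1/30240; 3j²(4 2 6; -3 -1 4) = Δ·Π!·Σ² = 16/429  (sign +1)
I_A²/I_B² = (1/715)/(16/429) = 3/80

3/80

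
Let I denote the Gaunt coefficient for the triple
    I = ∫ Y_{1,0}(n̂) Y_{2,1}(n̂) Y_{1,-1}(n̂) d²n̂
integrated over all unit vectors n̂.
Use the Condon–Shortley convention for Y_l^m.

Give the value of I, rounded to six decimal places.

-0.218510

m-sum 0 ✓  L=4 even ✓  1≤1≤3 ✓
Π(2lᵢ+1) = 3×5×3 = 45
triangle coeff Δ(1,2,1) = 1/30
Σ_t [1,1]: t=1:−1/1 = -1/1
(3j)²=2/15 [(1 2 1; 0 0 0)], sign=+1
Σ_t [1,1]: t=1:−1/2 = -1/2
(3j)²=1/10 [(1 2 1; 0 1 -1)], sign=-1
⇒ 4πI² = 3/5
I = (-1)√(3/5/(4π)) = -0.21850969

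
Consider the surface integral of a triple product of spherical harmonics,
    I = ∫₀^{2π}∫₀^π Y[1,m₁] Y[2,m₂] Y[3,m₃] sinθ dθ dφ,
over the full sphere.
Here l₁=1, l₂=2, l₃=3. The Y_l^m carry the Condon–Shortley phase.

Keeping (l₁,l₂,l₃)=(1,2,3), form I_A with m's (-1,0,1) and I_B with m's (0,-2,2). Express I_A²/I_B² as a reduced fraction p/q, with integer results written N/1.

Same 1,2,3: normalisation and zero-m 3j drop out of the ratio.
A: Δ: 0! 2! 4! / 7! → 1/105; sum: t=0:+1/8 = 1/8; 3j²(1 2 3; -1 0 1) = Δ·Π!·Σ² = 2/35  (sign +1)
B: Δ: 0! 2! 4! / 7! → 1/105; sum: t=0:+1/24 = 1/24; 3j²(1 2 3; 0 -2 2) = Δ·Π!·Σ² = 1/21  (sign -1)
I_A²/I_B² = (2/35)/(1/21) = 6/5

6/5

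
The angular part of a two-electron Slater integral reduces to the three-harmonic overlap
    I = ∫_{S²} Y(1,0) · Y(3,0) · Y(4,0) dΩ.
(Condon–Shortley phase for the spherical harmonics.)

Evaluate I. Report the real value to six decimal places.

0.246233

m-sum 0 ✓  L=8 even ✓  2≤4≤4 ✓
Π(2lᵢ+1) = 3×7×9 = 189
triangle coeff Δ(1,3,4) = 1/252
Σ_t [0,0]: t=0:+1/36 = 1/36
(3j)²=4/63 [(1 3 4; 0 0 0)], sign=+1
(m-triple is (0,0,0) — same symbol as above.)
⇒ 4πI² = 16/21
I = (+1)√(16/21/(4π)) = 0.24623252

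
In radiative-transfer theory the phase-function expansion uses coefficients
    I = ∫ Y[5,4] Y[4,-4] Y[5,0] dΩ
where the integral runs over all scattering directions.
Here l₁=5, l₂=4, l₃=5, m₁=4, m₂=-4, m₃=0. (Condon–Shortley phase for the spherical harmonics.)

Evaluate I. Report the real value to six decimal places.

Checks pass: Σm=0; 14 even; l₃=5∈[1,9].
(2·5+1)(2·4+1)(2·5+1) = 1089
Δ: 4! 6! 4! / 15! → 1/3153150
sum: t=0:+1/69120 t=1:−1/1728 t=2:+1/576 t=3:−1/1728 t=4:+1/69120 = 7/11520
3j²(5 4 5; 0 0 0) = Δ·Π!·Σ² = 2/143  (sign -1)
sum: t=0:+1/69120 = 1/69120
3j²(5 4 5; 4 -4 0) = Δ·Π!·Σ² = 2/143  (sign -1)
combine: 4πI² = 1089·2/143·2/143 = 36/169
take √, sign +1: I = 0.13019760

0.130198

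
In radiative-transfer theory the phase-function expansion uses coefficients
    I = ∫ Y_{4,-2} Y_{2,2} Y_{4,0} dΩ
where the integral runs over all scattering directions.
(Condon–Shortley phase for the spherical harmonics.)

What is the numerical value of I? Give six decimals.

-0.190365

Rules hold: Σm=0, L=10 even, 2≤4≤6.
N = 9·5·9 = 405
Δ = 2!·6!·2!/11! = 1/13860
Racah Σ t=0..2: t=0:+1/192 t=1:−1/36 t=2:+1/192 = -5/288
⇒ 3j(4 2 4; 0 0 0)² = 20/693, sgn -1
Racah Σ t=2..2: t=2:+1/192 = 1/192
⇒ 3j(4 2 4; -2 2 0)² = 3/77, sgn +1
4πI² = N·(3j₀)²·(3jₘ)² = 2700/5929
I = -1·√(0.455389/4π) = -0.19036462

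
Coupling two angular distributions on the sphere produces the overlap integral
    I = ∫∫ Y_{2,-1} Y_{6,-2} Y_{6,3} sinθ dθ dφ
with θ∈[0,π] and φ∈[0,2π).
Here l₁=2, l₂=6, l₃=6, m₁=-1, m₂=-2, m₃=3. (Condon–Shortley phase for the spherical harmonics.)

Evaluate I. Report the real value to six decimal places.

-0.140463

m-sum 0 ✓  L=14 even ✓  4≤6≤8 ✓
Π(2lᵢ+1) = 5×13×13 = 845
triangle coeff Δ(2,6,6) = 1/90090
Σ_t [0,2]: t=0:+1/69120 t=1:−1/14400 t=2:+1/69120 = -7/172800
(3j)²=14/715 [(2 6 6; 0 0 0)], sign=-1
Σ_t [1,2]: t=1:−1/60480 t=2:+1/161280 = -1/96768
(3j)²=15/1001 [(2 6 6; -1 -2 3)], sign=+1
⇒ 4πI² = 30/121
I = (-1)√(30/121/(4π)) = -0.14046335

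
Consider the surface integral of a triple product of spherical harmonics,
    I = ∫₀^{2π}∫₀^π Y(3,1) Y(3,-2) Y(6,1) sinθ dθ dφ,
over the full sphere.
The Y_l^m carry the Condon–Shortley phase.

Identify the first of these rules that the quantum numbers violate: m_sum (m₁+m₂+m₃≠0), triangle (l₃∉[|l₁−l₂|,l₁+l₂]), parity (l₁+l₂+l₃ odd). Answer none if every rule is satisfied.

Σmᵢ = 0  ✓
l₃∈[|l₁−l₂|,l₁+l₂]=[0,6], have l₃=6  ✓
Σlᵢ = 12 ⇒ even  ✓

none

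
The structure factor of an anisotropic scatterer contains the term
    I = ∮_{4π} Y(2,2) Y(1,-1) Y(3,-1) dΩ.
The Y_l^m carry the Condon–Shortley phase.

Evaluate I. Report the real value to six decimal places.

-0.082589

m-sum 0 ✓  L=6 even ✓  1≤3≤3 ✓
Π(2lᵢ+1) = 5×3×7 = 105
triangle coeff Δ(2,1,3) = 1/105
Σ_t [0,0]: t=0:+1/4 = 1/4
(3j)²=3/35 [(2 1 3; 0 0 0)], sign=-1
Σ_t [0,0]: t=0:+1/48 = 1/48
(3j)²=1/105 [(2 1 3; 2 -1 -1)], sign=+1
⇒ 4πI² = 3/35
I = (-1)√(3/35/(4π)) = -0.08258890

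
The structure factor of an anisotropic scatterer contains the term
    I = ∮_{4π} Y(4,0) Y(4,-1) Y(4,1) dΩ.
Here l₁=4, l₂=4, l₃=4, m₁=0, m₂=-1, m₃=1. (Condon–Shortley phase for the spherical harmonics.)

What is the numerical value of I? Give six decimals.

Rules hold: Σm=0, L=12 even, 0≤4≤8.
N = 9·9·9 = 729
Δ = 4!·4!·4!/13! = 1/450450
Racah Σ t=0..4: t=0:+1/13824 t=1:−1/216 t=2:+1/64 t=3:−1/216 t=4:+1/13824 = 5/768
⇒ 3j(4 4 4; 0 0 0)² = 18/1001, sgn +1
Racah Σ t=0..3: t=0:+1/3456 t=1:−1/144 t=2:+1/96 t=3:−1/864 = 1/384
⇒ 3j(4 4 4; 0 -1 1)² = 9/2002, sgn -1
4πI² = N·(3j₀)²·(3jₘ)² = 59049/1002001
I = -1·√(0.0589311/4π) = -0.06848055

-0.068481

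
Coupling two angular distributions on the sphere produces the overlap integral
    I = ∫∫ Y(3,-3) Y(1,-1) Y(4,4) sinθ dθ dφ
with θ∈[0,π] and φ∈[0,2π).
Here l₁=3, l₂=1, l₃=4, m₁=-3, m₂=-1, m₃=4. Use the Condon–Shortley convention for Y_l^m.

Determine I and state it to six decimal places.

Rules hold: Σm=0, L=8 even, 2≤4≤4.
N = 7·3·9 = 189
Δ = 0!·6!·2!/9! = 1/252
Racah Σ t=0..0: t=0:+1/36 = 1/36
⇒ 3j(3 1 4; 0 0 0)² = 4/63, sgn +1
Racah Σ t=0..0: t=0:+1/1440 = 1/1440
⇒ 3j(3 1 4; -3 -1 4)² = 1/9, sgn +1
4πI² = N·(3j₀)²·(3jₘ)² = 4/3
I = +1·√(1.33333/4π) = 0.32573501

0.325735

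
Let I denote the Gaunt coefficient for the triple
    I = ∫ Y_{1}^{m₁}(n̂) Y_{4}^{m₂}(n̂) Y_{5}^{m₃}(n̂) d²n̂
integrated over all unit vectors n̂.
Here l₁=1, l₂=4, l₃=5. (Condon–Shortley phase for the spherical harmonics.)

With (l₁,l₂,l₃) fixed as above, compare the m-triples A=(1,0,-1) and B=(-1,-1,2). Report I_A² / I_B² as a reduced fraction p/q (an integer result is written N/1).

5/7

l's match ⇒ only the (l;m) 3-j factors differ between A and B.
A: triangle coeff Δ(1,4,5) = 1/495; Σ_t [0,0]: t=0:+1/1152 = 1/1152; (3j)²=1/33 [(1 4 5; 1 0 -1)], sign=+1
B: triangle coeff Δ(1,4,5) = 1/495; Σ_t [0,0]: t=0:+1/1440 = 1/1440; (3j)²=7/165 [(1 4 5; -1 -1 2)], sign=-1
I_A²/I_B² = (1/33)/(7/165) = 5/7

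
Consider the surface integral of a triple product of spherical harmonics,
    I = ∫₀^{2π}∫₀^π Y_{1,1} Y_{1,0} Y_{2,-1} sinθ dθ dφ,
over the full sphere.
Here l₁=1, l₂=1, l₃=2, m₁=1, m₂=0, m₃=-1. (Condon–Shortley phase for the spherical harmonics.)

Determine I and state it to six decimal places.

m-sum 0 ✓  L=4 even ✓  0≤2≤2 ✓
Π(2lᵢ+1) = 3×3×5 = 45
triangle coeff Δ(1,1,2) = 1/30
Σ_t [0,0]: t=0:+1/1 = 1/1
(3j)²=2/15 [(1 1 2; 0 0 0)], sign=+1
Σ_t [0,0]: t=0:+1/2 = 1/2
(3j)²=1/10 [(1 1 2; 1 0 -1)], sign=-1
⇒ 4πI² = 3/5
I = (-1)√(3/5/(4π)) = -0.21850969

-0.218510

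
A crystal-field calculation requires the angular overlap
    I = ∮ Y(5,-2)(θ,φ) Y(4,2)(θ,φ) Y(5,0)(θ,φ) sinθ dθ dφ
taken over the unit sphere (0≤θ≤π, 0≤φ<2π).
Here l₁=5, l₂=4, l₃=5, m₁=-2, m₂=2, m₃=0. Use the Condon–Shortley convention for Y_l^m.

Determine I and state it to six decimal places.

-0.099440

Checks pass: Σm=0; 14 even; l₃=5∈[1,9].
(2·5+1)(2·4+1)(2·5+1) = 1089
Δ: 4! 6! 4! / 15! → 1/3153150
sum: t=0:+1/69120 t=1:−1/1728 t=2:+1/576 t=3:−1/1728 t=4:+1/69120 = 7/11520
3j²(5 4 5; 0 0 0) = Δ·Π!·Σ² = 2/143  (sign -1)
sum: t=2:+1/11520 t=3:−1/1728 t=4:+1/3456 = -7/34560
3j²(5 4 5; -2 2 0) = Δ·Π!·Σ² = 7/858  (sign +1)
combine: 4πI² = 1089·2/143·7/858 = 21/169
take √, sign -1: I = -0.09944006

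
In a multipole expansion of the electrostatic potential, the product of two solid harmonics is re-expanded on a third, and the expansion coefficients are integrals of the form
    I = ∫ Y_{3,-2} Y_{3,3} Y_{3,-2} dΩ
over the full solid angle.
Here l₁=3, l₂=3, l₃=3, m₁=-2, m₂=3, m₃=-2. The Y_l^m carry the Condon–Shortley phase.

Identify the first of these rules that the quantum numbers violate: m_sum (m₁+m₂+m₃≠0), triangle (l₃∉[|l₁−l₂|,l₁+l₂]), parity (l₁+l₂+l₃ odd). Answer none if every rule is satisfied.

m_sum

azimuthal sum: -2 + 3 − 2 = -1  ✗
0 ≤ 3 ≤ 6 (triangle on l)
L = 3 + 3 + 3 = 9 (odd)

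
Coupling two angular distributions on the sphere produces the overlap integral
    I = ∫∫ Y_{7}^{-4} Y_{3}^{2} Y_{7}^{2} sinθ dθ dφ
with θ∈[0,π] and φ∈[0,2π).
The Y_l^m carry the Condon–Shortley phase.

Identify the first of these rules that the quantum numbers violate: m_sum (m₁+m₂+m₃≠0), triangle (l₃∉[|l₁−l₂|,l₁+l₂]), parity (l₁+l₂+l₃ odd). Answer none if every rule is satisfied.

parity

Σmᵢ = 0  ✓
l₃∈[|l₁−l₂|,l₁+l₂]=[4,10], have l₃=7  ✓
Σlᵢ = 17 ⇒ odd  ✗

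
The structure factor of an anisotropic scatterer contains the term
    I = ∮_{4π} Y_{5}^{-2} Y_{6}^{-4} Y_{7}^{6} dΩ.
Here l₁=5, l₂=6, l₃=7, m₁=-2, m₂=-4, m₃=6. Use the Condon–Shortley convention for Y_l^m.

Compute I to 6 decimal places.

0.020011

Checks pass: Σm=0; 18 even; l₃=7∈[1,11].
(2·5+1)(2·6+1)(2·7+1) = 2145
Δ: 4! 6! 8! / 19! → 1/174594420
sum: t=0:+1/4147200 t=1:−1/207360 t=2:+1/82944 t=3:−1/207360 t=4:+1/4147200 = 1/345600
3j²(5 6 7; 0 0 0) = Δ·Π!·Σ² = 420/46189  (sign -1)
sum: t=1:−1/21772800 t=2:+1/19353600 = 1/174182400
3j²(5 6 7; -2 -4 6) = Δ·Π!·Σ² = 1/3876  (sign -1)
combine: 4πI² = 2145·420/46189·1/3876 = 525/104329
take √, sign +1: I = 0.02001116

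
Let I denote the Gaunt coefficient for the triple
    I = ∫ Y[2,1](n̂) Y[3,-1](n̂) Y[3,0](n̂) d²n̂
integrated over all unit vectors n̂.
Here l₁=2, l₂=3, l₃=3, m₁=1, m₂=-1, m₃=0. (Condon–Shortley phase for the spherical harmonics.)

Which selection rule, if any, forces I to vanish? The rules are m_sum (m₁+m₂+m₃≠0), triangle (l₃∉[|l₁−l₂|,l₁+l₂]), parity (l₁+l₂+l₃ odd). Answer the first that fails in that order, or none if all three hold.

Σmᵢ = 0  ✓
l₃∈[|l₁−l₂|,l₁+l₂]=[1,5], have l₃=3  ✓
Σlᵢ = 8 ⇒ even  ✓

none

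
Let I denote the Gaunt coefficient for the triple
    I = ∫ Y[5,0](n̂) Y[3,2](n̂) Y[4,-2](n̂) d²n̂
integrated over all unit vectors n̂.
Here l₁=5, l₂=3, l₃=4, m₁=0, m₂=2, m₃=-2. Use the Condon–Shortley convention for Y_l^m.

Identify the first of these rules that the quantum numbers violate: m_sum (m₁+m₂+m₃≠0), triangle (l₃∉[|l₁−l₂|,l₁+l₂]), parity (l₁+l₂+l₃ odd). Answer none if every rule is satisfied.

none

m₁+m₂+m₃ = 0 + 2 − 2 = 0  ✓
triangle: |5−3|=2 ≤ l₃=4 ≤ 5+3=8  ✓
parity: l₁+l₂+l₃ = 12 is even  ✓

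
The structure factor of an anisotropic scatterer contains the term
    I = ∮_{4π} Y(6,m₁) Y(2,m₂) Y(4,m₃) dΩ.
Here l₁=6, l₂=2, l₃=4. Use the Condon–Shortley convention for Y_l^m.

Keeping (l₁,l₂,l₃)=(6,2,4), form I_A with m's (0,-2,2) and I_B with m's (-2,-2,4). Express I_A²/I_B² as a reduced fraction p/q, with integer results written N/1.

Shared (l₁,l₂,l₃)=(6,2,4): N and (l;000)² cancel in I_A²/I_B².
A: Δ = 4!·8!·0!/13! = 1/6435; Racah Σ t=0..0: t=0:+1/34560 = 1/34560; ⇒ 3j(6 2 4; 0 -2 2)² = 1/429, sgn +1
B: Δ = 4!·8!·0!/13! = 1/6435; Racah Σ t=0..0: t=0:+1/967680 = 1/967680; ⇒ 3j(6 2 4; -2 -2 4)² = 1/6435, sgn +1
I_A²/I_B² = (1/429)/(1/6435) = 15/1

15/1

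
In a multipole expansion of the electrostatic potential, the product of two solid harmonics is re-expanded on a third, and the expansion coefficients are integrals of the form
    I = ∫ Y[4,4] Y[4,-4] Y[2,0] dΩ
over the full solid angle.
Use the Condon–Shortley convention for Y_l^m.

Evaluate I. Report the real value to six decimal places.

Checks pass: Σm=0; 10 even; l₃=2∈[0,8].
(2·4+1)(2·4+1)(2·2+1) = 405
Δ: 6! 2! 2! / 11! → 1/13860
sum: t=2:+1/192 t=3:−1/36 t=4:+1/192 = -5/288
3j²(4 4 2; 0 0 0) = Δ·Π!·Σ² = 20/693  (sign -1)
sum: t=0:+1/2880 = 1/2880
3j²(4 4 2; 4 -4 0) = Δ·Π!·Σ² = 28/495  (sign +1)
combine: 4πI² = 405·20/693·28/495 = 80/121
take √, sign -1: I = -0.22937568

-0.229376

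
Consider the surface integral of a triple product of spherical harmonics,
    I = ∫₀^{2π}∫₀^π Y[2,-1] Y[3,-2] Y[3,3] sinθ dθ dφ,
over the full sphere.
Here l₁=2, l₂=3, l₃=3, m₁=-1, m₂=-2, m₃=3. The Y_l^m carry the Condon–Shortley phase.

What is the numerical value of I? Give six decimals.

Checks pass: Σm=0; 8 even; l₃=3∈[1,5].
(2·2+1)(2·3+1)(2·3+1) = 245
Δ: 2! 2! 4! / 9! → 1/3780
sum: t=0:+1/24 t=1:−1/4 t=2:+1/24 = -1/6
3j²(2 3 3; 0 0 0) = Δ·Π!·Σ² = 4/105  (sign +1)
sum: t=1:−1/48 = -1/48
3j²(2 3 3; -1 -2 3) = Δ·Π!·Σ² = 5/84  (sign -1)
combine: 4πI² = 245·4/105·5/84 = 5/9
take √, sign -1: I = -0.21026104

-0.210261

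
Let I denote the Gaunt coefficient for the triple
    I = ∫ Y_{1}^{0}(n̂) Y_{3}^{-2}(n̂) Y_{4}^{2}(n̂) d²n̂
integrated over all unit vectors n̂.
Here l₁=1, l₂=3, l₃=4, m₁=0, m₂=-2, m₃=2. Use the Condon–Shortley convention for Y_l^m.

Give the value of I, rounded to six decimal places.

m-sum 0 ✓  L=8 even ✓  2≤4≤4 ✓
Π(2lᵢ+1) = 3×7×9 = 189
triangle coeff Δ(1,3,4) = 1/252
Σ_t [0,0]: t=0:+1/36 = 1/36
(3j)²=4/63 [(1 3 4; 0 0 0)], sign=+1
Σ_t [0,0]: t=0:+1/120 = 1/120
(3j)²=1/21 [(1 3 4; 0 -2 2)], sign=+1
⇒ 4πI² = 4/7
I = (+1)√(4/7/(4π)) = 0.21324362

0.213244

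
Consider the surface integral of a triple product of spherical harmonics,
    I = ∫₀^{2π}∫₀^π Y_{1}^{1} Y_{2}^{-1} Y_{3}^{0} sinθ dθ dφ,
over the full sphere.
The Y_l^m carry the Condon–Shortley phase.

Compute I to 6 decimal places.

0.143048

Checks pass: Σm=0; 6 even; l₃=3∈[1,3].
(2·1+1)(2·2+1)(2·3+1) = 105
Δ: 0! 2! 4! / 7! → 1/105
sum: t=0:+1/4 = 1/4
3j²(1 2 3; 0 0 0) = Δ·Π!·Σ² = 3/35  (sign -1)
sum: t=0:+1/12 = 1/12
3j²(1 2 3; 1 -1 0) = Δ·Π!·Σ² = 1/35  (sign -1)
combine: 4πI² = 105·3/35·1/35 = 9/35
take √, sign +1: I = 0.14304817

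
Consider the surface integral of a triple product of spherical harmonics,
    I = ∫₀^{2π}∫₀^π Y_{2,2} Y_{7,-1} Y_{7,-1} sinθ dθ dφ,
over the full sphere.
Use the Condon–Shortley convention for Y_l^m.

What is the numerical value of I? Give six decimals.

m-sum 0 ✓  L=16 even ✓  5≤7≤9 ✓
Π(2lᵢ+1) = 5×15×15 = 1125
triangle coeff Δ(2,7,7) = 1/185640
Σ_t [0,2]: t=0:+1/2419200 t=1:−1/518400 t=2:+1/2419200 = -1/907200
(3j)²=56/3315 [(2 7 7; 0 0 0)], sign=+1
Σ_t [0,0]: t=0:+1/2073600 = 1/2073600
(3j)²=28/1105 [(2 7 7; 2 -1 -1)], sign=+1
⇒ 4πI² = 23520/48841
I = (+1)√(23520/48841/(4π)) = 0.19575887

0.195759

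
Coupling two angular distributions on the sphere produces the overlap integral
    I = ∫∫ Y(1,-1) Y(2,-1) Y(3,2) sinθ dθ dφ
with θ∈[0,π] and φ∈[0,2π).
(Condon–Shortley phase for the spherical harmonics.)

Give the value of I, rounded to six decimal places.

Rules hold: Σm=0, L=6 even, 1≤3≤3.
N = 3·5·7 = 105
Δ = 0!·2!·4!/7! = 1/105
Racah Σ t=0..0: t=0:+1/4 = 1/4
⇒ 3j(1 2 3; 0 0 0)² = 3/35, sgn -1
Racah Σ t=0..0: t=0:+1/12 = 1/12
⇒ 3j(1 2 3; -1 -1 2)² = 2/21, sgn -1
4πI² = N·(3j₀)²·(3jₘ)² = 6/7
I = +1·√(0.857143/4π) = 0.26116903

0.261169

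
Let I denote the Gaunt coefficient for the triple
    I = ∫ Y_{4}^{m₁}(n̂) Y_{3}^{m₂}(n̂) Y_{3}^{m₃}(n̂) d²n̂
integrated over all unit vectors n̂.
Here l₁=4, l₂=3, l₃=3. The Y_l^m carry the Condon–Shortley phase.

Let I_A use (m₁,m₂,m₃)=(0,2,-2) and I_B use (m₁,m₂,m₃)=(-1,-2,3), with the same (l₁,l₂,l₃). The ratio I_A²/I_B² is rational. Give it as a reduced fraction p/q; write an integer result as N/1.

l's match ⇒ only the (l;m) 3-j factors differ between A and B.
A: triangle coeff Δ(4,3,3) = 1/34650; Σ_t [3,4]: t=3:−1/72 t=4:+1/576 = -7/576; (3j)²=7/198 [(4 3 3; 0 2 -2)], sign=+1
B: triangle coeff Δ(4,3,3) = 1/34650; Σ_t [1,1]: t=1:−1/288 = -1/288; (3j)²=5/231 [(4 3 3; -1 -2 3)], sign=-1
I_A²/I_B² = (7/198)/(5/231) = 49/30

49/30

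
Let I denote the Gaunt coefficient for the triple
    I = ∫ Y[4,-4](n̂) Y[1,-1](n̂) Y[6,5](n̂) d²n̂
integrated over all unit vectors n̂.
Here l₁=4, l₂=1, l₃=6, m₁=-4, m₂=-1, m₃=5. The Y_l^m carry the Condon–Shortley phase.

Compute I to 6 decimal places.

0.000000

triangle: need 3≤l₃≤5, have 6; I=0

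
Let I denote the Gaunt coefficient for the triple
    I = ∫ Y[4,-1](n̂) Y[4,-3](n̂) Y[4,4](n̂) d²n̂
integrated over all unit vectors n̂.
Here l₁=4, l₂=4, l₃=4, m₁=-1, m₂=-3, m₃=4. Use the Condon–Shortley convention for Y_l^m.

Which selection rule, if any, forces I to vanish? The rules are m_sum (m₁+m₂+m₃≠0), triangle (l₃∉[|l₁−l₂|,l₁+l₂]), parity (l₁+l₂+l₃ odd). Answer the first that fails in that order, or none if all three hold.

none

m₁+m₂+m₃ = -1 − 3 + 4 = 0  ✓
triangle: |4−4|=0 ≤ l₃=4 ≤ 4+4=8  ✓
parity: l₁+l₂+l₃ = 12 is even  ✓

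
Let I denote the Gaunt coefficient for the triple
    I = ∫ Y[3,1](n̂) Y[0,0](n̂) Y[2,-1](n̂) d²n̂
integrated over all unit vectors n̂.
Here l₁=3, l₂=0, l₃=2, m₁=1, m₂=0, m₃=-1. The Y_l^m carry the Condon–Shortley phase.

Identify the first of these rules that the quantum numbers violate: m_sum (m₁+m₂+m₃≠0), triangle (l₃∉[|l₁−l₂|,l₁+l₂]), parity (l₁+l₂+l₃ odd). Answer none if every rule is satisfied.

Σmᵢ = 0  ✓
l₃∈[|l₁−l₂|,l₁+l₂]=[3,3], have l₃=2  ✗
Σlᵢ = 5 ⇒ odd

triangle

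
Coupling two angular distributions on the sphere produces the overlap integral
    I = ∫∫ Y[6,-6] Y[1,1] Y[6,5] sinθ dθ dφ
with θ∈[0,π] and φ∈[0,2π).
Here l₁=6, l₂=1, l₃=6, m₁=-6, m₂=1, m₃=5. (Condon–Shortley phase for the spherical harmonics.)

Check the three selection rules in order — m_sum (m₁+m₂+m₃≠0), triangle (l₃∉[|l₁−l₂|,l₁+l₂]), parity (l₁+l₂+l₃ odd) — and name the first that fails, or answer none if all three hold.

m₁+m₂+m₃ = -6 + 1 + 5 = 0  ✓
triangle: |6−1|=5 ≤ l₃=6 ≤ 6+1=7  ✓
parity: l₁+l₂+l₃ = 13 is odd  ✗

parity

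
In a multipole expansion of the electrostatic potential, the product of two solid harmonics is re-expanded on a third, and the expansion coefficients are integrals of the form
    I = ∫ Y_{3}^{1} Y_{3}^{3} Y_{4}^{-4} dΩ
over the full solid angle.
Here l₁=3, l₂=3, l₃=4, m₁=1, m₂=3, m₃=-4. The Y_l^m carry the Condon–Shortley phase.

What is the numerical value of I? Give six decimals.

-0.166198

m-sum 0 ✓  L=10 even ✓  0≤4≤6 ✓
Π(2lᵢ+1) = 7×7×9 = 441
triangle coeff Δ(3,3,4) = 1/34650
Σ_t [0,2]: t=0:+1/72 t=1:−1/16 t=2:+1/72 = -5/144
(3j)²=2/77 [(3 3 4; 0 0 0)], sign=-1
Σ_t [2,2]: t=2:+1/1152 = 1/1152
(3j)²=1/33 [(3 3 4; 1 3 -4)], sign=+1
⇒ 4πI² = 42/121
I = (-1)√(42/121/(4π)) = -0.16619847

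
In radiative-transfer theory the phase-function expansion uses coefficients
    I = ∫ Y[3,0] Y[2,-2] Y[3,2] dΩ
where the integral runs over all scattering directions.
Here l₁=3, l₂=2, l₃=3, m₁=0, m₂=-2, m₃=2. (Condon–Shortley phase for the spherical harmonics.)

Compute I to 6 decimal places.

-0.188063

Rules hold: Σm=0, L=8 even, 1≤3≤5.
N = 7·5·7 = 245
Δ = 2!·4!·2!/9! = 1/3780
Racah Σ t=0..2: t=0:+1/24 t=1:−1/4 t=2:+1/24 = -1/6
⇒ 3j(3 2 3; 0 0 0)² = 4/105, sgn +1
Racah Σ t=0..0: t=0:+1/24 = 1/24
⇒ 3j(3 2 3; 0 -2 2)² = 1/21, sgn -1
4πI² = N·(3j₀)²·(3jₘ)² = 4/9
I = -1·√(0.444444/4π) = -0.18806319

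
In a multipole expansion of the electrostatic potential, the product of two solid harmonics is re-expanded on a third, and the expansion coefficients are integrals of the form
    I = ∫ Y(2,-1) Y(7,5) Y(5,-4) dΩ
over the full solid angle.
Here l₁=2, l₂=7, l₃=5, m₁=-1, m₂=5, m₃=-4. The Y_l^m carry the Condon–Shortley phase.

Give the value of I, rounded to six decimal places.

Rules hold: Σm=0, L=14 even, 5≤5≤9.
N = 5·15·11 = 825
Δ = 4!·0!·10!/15! = 1/15015
Racah Σ t=2..2: t=2:+1/57600 = 1/57600
⇒ 3j(2 7 5; 0 0 0)² = 21/715, sgn -1
Racah Σ t=3..3: t=3:−1/2177280 = -1/2177280
⇒ 3j(2 7 5; -1 5 -4)² = 8/273, sgn +1
4πI² = N·(3j₀)²·(3jₘ)² = 120/169
I = -1·√(0.710059/4π) = -0.23770720

-0.237707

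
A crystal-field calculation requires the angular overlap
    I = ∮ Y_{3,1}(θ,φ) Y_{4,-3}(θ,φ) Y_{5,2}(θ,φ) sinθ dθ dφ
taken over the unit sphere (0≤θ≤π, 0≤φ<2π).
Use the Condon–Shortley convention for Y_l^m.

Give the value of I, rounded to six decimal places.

Checks pass: Σm=0; 12 even; l₃=5∈[1,7].
(2·3+1)(2·4+1)(2·5+1) = 693
Δ: 2! 4! 6! / 13! → 1/180180
sum: t=0:+1/576 t=1:−1/144 t=2:+1/576 = -1/288
3j²(3 4 5; 0 0 0) = Δ·Π!·Σ² = 20/1001  (sign +1)
sum: t=0:+1/960 t=1:−1/4320 = 7/8640
3j²(3 4 5; 1 -3 2) = Δ·Π!·Σ² = 343/12870  (sign -1)
combine: 4πI² = 693·20/1001·343/12870 = 686/1859
take √, sign -1: I = -0.17136315

-0.171363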